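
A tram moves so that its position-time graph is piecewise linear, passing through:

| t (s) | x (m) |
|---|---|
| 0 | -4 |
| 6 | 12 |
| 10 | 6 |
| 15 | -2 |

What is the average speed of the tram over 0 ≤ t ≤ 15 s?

Average speed = (total path length)/(elapsed time); on a piecewise-linear x-t graph the path length is Σ|Δx|.
0–6 s: |Δx| = |12 − -4| = 16 m
6–10 s: |Δx| = |6 − 12| = 6 m
10–15 s: |Δx| = |-2 − 6| = 8 m
Total path = 30 m; average speed = 30/15 = 2 m/s.

2 m/s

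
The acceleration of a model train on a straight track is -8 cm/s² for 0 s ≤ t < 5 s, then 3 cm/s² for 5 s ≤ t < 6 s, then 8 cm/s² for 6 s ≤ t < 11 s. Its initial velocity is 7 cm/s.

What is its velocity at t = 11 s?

10 cm/s

Δv equals the area under the a-t graph; then v = v₀ + Δv.
0–5 s: -8 × 5 = -40 cm/s
5–6 s: 3 × 1 = 3 cm/s
6–11 s: 8 × 5 = 40 cm/s
Δv = 3 cm/s, so v(11) = 7 + (3) = 10 cm/s.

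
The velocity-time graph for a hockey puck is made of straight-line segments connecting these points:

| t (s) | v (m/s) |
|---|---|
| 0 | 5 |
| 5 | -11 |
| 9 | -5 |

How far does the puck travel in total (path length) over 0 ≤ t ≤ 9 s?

54.8125 m

Distance (not displacement) is the total path length: add the absolute areas under v-t.
0–5 s: v = 0 at t = 1.5625 s; triangle areas 3.90625 + 18.90625 = 22.8125 m
5–9 s: |½(-11 + -5)(4)| = 32 m
Total distance = 54.8125 m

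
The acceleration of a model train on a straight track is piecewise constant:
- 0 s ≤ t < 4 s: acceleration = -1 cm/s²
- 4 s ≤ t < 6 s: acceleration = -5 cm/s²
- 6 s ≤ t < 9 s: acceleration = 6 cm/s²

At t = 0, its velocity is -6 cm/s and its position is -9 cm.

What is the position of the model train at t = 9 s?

On each constant-a segment, Δv = aΔt and Δx = v₀Δt + ½aΔt²; chain segment to segment.
0–4 s: v starts -6 cm/s; Δx = -6·4 + ½·-1·4² = -32 cm; v ends -10 cm/s.
4–6 s: v starts -10 cm/s; Δx = -10·2 + ½·-5·2² = -30 cm; v ends -20 cm/s.
6–9 s: v starts -20 cm/s; Δx = -20·3 + ½·6·3² = -33 cm; v ends -2 cm/s.
x(9) = -9 + Σ Δx = -104 cm.

-104 cm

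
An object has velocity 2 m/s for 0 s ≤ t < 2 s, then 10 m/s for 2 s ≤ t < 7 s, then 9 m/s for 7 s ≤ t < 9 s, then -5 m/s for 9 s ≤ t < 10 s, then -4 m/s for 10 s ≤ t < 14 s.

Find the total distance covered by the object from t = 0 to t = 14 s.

Total distance travelled is ∫|v| dt — sum the magnitudes of each area piece.
0–2 s: |2| × 2 = 4 m
2–7 s: |10| × 5 = 50 m
7–9 s: |9| × 2 = 18 m
9–10 s: |-5| × 1 = 5 m
10–14 s: |-4| × 4 = 16 m
Total distance = 93 m

93 m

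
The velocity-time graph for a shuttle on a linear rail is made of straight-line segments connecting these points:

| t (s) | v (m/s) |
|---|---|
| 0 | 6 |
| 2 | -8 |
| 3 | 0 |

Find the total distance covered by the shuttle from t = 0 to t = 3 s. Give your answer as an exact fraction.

Total distance travelled is ∫|v| dt — sum the magnitudes of each area piece.
0–2 s: v = 0 at t = 6/7 s; triangle areas 18/7 + 32/7 = 50/7 m
2–3 s: |½(-8 + 0)(1)| = 4 m
Total distance = 78/7 m

78/7 m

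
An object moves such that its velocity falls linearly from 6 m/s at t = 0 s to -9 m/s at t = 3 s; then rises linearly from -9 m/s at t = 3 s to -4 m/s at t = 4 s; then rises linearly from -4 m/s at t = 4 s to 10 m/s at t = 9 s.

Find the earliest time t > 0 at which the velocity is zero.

v changes sign on 0–3 s (from 6 to -9); the graph is linear there, so v = 0 at t = 0 + (-6)·(3 − 0)/(-9 − 6) = 1.2 s.

t = 1.2 s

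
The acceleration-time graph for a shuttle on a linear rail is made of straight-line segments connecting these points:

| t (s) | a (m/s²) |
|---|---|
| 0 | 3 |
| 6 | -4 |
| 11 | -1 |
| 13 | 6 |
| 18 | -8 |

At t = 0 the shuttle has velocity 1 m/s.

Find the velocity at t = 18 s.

Δv equals the area under the a-t graph; then v = v₀ + Δv.
0–6 s: ½(3 + -4)(6) = -3 m/s
6–11 s: ½(-4 + -1)(5) = -12.5 m/s
11–13 s: ½(-1 + 6)(2) = 5 m/s
13–18 s: ½(6 + -8)(5) = -5 m/s
Δv = -15.5 m/s, so v(18) = 1 + (-15.5) = -14.5 m/s.

-14.5 m/s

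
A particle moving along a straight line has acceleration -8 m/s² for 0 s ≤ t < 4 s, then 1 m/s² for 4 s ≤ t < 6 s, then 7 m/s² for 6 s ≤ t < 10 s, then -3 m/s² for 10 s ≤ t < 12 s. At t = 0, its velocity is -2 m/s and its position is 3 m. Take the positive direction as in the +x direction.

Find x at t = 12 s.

On each constant-a segment, Δv = aΔt and Δx = v₀Δt + ½aΔt²; chain segment to segment.
0–4 s: v starts -2 m/s; Δx = -2·4 + ½·-8·4² = -72 m; v ends -34 m/s.
4–6 s: v starts -34 m/s; Δx = -34·2 + ½·1·2² = -66 m; v ends -32 m/s.
6–10 s: v starts -32 m/s; Δx = -32·4 + ½·7·4² = -72 m; v ends -4 m/s.
10–12 s: v starts -4 m/s; Δx = -4·2 + ½·-3·2² = -14 m; v ends -10 m/s.
x(12) = 3 + Σ Δx = -221 m.

-221 m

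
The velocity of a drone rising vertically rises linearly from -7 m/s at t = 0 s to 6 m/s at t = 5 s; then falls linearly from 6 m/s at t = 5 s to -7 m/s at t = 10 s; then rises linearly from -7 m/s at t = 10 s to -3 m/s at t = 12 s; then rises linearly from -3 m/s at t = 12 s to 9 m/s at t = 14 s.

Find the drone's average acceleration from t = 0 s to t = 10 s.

Average acceleration = Δv/Δt = (-7 − -7)/(10 − 0) = 0 m/s².

0 m/s²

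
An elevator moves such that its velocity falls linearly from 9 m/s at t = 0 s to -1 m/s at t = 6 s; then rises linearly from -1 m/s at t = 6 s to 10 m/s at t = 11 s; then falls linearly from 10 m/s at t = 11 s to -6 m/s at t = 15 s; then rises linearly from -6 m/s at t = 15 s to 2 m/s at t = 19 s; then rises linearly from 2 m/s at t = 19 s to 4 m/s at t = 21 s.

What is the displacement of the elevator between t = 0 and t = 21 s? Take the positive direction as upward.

Net displacement equals the area under the velocity-time graph (areas below the axis count negative).
0–6 s: ½(9 + -1)(6) = 24 m
6–11 s: ½(-1 + 10)(5) = 22.5 m
11–15 s: ½(10 + -6)(4) = 8 m
15–19 s: ½(-6 + 2)(4) = -8 m
19–21 s: ½(2 + 4)(2) = 6 m
Net displacement = 52.5 m

52.5 m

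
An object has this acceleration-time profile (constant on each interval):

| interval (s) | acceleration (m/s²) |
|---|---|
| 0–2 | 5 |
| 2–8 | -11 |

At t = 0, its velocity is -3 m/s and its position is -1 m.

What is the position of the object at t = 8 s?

On each constant-a segment, Δv = aΔt and Δx = v₀Δt + ½aΔt²; chain segment to segment.
0–2 s: v starts -3 m/s; Δx = -3·2 + ½·5·2² = 4 m; v ends 7 m/s.
2–8 s: v starts 7 m/s; Δx = 7·6 + ½·-11·6² = -156 m; v ends -59 m/s.
x(8) = -1 + Σ Δx = -153 m.

-153 m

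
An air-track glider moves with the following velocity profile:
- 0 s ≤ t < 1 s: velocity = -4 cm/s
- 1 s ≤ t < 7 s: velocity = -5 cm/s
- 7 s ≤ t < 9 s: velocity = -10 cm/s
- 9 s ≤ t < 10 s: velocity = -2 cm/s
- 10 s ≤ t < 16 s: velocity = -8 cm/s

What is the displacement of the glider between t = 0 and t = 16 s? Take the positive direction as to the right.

Net displacement equals the area under the velocity-time graph (areas below the axis count negative).
0–1 s: -4 × 1 = -4 cm
1–7 s: -5 × 6 = -30 cm
7–9 s: -10 × 2 = -20 cm
9–10 s: -2 × 1 = -2 cm
10–16 s: -8 × 6 = -48 cm
Net displacement = -104 cm

-104 cm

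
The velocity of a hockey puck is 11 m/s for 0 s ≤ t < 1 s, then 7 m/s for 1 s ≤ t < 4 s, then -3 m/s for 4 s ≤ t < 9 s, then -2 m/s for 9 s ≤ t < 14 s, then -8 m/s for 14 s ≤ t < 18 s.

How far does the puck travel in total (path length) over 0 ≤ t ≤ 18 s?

Total distance travelled is ∫|v| dt — sum the magnitudes of each area piece.
0–1 s: |11| × 1 = 11 m
1–4 s: |7| × 3 = 21 m
4–9 s: |-3| × 5 = 15 m
9–14 s: |-2| × 5 = 10 m
14–18 s: |-8| × 4 = 32 m
Total distance = 89 m

89 m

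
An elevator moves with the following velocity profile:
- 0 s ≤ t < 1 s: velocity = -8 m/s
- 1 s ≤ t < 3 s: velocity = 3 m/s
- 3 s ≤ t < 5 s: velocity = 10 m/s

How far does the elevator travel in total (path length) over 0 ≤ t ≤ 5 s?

34 m

Total distance travelled is ∫|v| dt — sum the magnitudes of each area piece.
0–1 s: |-8| × 1 = 8 m
1–3 s: |3| × 2 = 6 m
3–5 s: |10| × 2 = 20 m
Total distance = 34 m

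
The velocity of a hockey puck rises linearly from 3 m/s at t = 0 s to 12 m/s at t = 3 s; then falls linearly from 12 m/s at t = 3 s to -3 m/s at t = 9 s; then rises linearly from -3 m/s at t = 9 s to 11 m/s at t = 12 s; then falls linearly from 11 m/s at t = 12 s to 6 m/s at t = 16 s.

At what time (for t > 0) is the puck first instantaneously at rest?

v changes sign on 3–9 s (from 12 to -3); the graph is linear there, so v = 0 at t = 3 + (-12)·(9 − 3)/(-3 − 12) = 7.8 s.

t = 7.8 s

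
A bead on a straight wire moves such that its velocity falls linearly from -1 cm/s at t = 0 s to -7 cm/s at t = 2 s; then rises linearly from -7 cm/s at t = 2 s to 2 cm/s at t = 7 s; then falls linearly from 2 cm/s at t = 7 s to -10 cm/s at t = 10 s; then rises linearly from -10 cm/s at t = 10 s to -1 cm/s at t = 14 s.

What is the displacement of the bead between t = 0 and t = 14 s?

-54.5 cm

Displacement is the signed area under the v-t curve.
0–2 s: ½(-1 + -7)(2) = -8 cm
2–7 s: ½(-7 + 2)(5) = -12.5 cm
7–10 s: ½(2 + -10)(3) = -12 cm
10–14 s: ½(-10 + -1)(4) = -22 cm
Net displacement = -54.5 cm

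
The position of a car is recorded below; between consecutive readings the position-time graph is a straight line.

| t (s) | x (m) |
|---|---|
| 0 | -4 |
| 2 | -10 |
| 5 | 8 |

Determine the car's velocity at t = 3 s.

Velocity is the slope of the x-t graph on 2–5 s: (8 − -10)/(5 − 2) = 6 m/s.

6 m/s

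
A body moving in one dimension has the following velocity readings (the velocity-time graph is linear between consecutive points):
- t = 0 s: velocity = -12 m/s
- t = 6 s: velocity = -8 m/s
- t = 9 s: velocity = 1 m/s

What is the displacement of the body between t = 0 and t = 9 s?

Displacement is the signed area under the v-t curve.
0–6 s: ½(-12 + -8)(6) = -60 m
6–9 s: ½(-8 + 1)(3) = -10.5 m
Net displacement = -70.5 m

-70.5 m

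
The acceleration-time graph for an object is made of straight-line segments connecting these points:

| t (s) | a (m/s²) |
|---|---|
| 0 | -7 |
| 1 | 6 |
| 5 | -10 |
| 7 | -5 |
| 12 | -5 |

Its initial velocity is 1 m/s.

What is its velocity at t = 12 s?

-47.5 m/s

Δv equals the area under the a-t graph; then v = v₀ + Δv.
0–1 s: ½(-7 + 6)(1) = -0.5 m/s
1–5 s: ½(6 + -10)(4) = -8 m/s
5–7 s: ½(-10 + -5)(2) = -15 m/s
7–12 s: -5 × 5 = -25 m/s
Δv = -48.5 m/s, so v(12) = 1 + (-48.5) = -47.5 m/s.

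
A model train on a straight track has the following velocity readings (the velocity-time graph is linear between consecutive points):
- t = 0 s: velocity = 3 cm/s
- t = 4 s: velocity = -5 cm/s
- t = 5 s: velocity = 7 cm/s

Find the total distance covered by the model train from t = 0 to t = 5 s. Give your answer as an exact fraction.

139/12 cm

Distance (not displacement) is the total path length: add the absolute areas under v-t.
0–4 s: v = 0 at t = 1.5 s; triangle areas 2.25 + 6.25 = 8.5 cm
4–5 s: v = 0 at t = 53/12 s; triangle areas 25/24 + 49/24 = 37/12 cm
Total distance = 139/12 cm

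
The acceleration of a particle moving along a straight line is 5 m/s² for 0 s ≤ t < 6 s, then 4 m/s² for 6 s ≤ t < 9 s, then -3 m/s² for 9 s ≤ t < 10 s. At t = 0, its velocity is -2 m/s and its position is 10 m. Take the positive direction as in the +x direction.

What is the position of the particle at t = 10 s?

228.5 m

On each constant-a segment, Δv = aΔt and Δx = v₀Δt + ½aΔt²; chain segment to segment.
0–6 s: v starts -2 m/s; Δx = -2·6 + ½·5·6² = 78 m; v ends 28 m/s.
6–9 s: v starts 28 m/s; Δx = 28·3 + ½·4·3² = 102 m; v ends 40 m/s.
9–10 s: v starts 40 m/s; Δx = 40·1 + ½·-3·1² = 38.5 m; v ends 37 m/s.
x(10) = 10 + Σ Δx = 228.5 m.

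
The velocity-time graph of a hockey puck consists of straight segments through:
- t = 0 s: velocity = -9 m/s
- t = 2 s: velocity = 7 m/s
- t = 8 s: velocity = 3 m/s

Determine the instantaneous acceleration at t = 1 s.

8 m/s²

Acceleration is the slope of the v-t graph on 0–2 s: (7 − -9)/(2 − 0) = 8 m/s².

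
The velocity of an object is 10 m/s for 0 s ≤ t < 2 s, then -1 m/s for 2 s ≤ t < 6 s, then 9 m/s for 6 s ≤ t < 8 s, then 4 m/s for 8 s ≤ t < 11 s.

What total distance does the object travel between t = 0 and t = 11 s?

54 m

Distance (not displacement) is the total path length: add the absolute areas under v-t.
0–2 s: |10| × 2 = 20 m
2–6 s: |-1| × 4 = 4 m
6–8 s: |9| × 2 = 18 m
8–11 s: |4| × 3 = 12 m
Total distance = 54 m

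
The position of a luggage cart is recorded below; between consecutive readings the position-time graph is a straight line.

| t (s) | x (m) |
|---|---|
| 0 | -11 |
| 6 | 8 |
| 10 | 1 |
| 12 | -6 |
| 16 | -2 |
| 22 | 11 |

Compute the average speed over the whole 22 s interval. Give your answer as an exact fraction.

25/11 m/s

Average speed = (total path length)/(elapsed time); on a piecewise-linear x-t graph the path length is Σ|Δx|.
0–6 s: |Δx| = |8 − -11| = 19 m
6–10 s: |Δx| = |1 − 8| = 7 m
10–12 s: |Δx| = |-6 − 1| = 7 m
12–16 s: |Δx| = |-2 − -6| = 4 m
16–22 s: |Δx| = |11 − -2| = 13 m
Total path = 50 m; average speed = 50/22 = 25/11 m/s.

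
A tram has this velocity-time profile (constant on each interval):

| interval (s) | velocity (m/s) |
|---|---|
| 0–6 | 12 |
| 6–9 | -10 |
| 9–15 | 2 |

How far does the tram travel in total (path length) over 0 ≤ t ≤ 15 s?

Total distance travelled is ∫|v| dt — sum the magnitudes of each area piece.
0–6 s: |12| × 6 = 72 m
6–9 s: |-10| × 3 = 30 m
9–15 s: |2| × 6 = 12 m
Total distance = 114 m

114 m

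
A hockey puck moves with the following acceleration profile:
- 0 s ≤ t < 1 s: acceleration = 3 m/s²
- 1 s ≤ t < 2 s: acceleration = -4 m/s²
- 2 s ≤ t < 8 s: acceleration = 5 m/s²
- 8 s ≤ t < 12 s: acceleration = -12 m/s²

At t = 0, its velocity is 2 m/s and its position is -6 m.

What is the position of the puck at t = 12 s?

On each constant-a segment, Δv = aΔt and Δx = v₀Δt + ½aΔt²; chain segment to segment.
0–1 s: v starts 2 m/s; Δx = 2·1 + ½·3·1² = 3.5 m; v ends 5 m/s.
1–2 s: v starts 5 m/s; Δx = 5·1 + ½·-4·1² = 3 m; v ends 1 m/s.
2–8 s: v starts 1 m/s; Δx = 1·6 + ½·5·6² = 96 m; v ends 31 m/s.
8–12 s: v starts 31 m/s; Δx = 31·4 + ½·-12·4² = 28 m; v ends -17 m/s.
x(12) = -6 + Σ Δx = 124.5 m.

124.5 m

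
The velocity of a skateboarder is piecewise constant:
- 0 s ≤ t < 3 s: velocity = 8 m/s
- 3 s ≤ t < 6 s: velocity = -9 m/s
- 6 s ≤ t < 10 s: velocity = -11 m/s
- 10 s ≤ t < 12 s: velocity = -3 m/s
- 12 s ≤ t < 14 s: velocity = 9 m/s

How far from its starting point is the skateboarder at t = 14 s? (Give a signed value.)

-35 m

Net displacement equals the area under the velocity-time graph (areas below the axis count negative).
0–3 s: 8 × 3 = 24 m
3–6 s: -9 × 3 = -27 m
6–10 s: -11 × 4 = -44 m
10–12 s: -3 × 2 = -6 m
12–14 s: 9 × 2 = 18 m
Net displacement = -35 m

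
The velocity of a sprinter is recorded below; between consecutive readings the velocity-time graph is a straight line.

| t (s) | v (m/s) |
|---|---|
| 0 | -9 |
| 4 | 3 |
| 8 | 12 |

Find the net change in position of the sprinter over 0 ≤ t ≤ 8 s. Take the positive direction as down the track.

Displacement is the signed area under the v-t curve.
0–4 s: ½(-9 + 3)(4) = -12 m
4–8 s: ½(3 + 12)(4) = 30 m
Net displacement = 18 m

18 m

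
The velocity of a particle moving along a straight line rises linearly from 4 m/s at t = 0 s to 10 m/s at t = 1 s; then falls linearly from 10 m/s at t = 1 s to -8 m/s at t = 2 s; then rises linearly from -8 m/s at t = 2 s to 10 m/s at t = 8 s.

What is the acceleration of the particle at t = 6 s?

3 m/s²

Acceleration is the slope of the v-t graph on 2–8 s: (10 − -8)/(8 − 2) = 3 m/s².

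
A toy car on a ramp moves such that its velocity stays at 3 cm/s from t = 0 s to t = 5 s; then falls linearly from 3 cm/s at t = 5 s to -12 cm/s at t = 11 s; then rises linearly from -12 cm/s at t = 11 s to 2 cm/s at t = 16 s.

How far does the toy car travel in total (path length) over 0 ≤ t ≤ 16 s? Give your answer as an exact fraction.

Distance (not displacement) is the total path length: add the absolute areas under v-t.
0–5 s: |3| × 5 = 15 cm
5–11 s: v = 0 at t = 6.2 s; triangle areas 1.8 + 28.8 = 30.6 cm
11–16 s: v = 0 at t = 107/7 s; triangle areas 180/7 + 5/7 = 185/7 cm
Total distance = 2521/35 cm

2521/35 cm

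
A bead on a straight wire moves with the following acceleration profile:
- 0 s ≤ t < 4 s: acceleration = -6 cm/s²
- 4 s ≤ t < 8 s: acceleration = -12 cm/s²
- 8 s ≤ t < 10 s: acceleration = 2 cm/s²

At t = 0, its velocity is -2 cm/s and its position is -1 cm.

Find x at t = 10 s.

-401 cm

On each constant-a segment, Δv = aΔt and Δx = v₀Δt + ½aΔt²; chain segment to segment.
0–4 s: v starts -2 cm/s; Δx = -2·4 + ½·-6·4² = -56 cm; v ends -26 cm/s.
4–8 s: v starts -26 cm/s; Δx = -26·4 + ½·-12·4² = -200 cm; v ends -74 cm/s.
8–10 s: v starts -74 cm/s; Δx = -74·2 + ½·2·2² = -144 cm; v ends -70 cm/s.
x(10) = -1 + Σ Δx = -401 cm.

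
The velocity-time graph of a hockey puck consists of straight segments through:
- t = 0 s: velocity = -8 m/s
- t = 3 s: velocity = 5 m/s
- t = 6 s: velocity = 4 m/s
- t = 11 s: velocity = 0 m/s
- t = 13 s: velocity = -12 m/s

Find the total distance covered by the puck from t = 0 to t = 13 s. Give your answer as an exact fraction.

Total distance travelled is ∫|v| dt — sum the magnitudes of each area piece.
0–3 s: v = 0 at t = 24/13 s; triangle areas 96/13 + 75/26 = 267/26 m
3–6 s: |½(5 + 4)(3)| = 13.5 m
6–11 s: |½(4 + 0)(5)| = 10 m
11–13 s: |½(0 + -12)(2)| = 12 m
Total distance = 595/13 m

595/13 m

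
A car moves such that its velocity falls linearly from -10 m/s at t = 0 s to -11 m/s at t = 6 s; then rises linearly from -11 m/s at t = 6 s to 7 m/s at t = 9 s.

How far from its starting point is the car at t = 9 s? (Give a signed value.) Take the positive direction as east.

Displacement is the signed area under the v-t curve.
0–6 s: ½(-10 + -11)(6) = -63 m
6–9 s: ½(-11 + 7)(3) = -6 m
Net displacement = -69 m

-69 m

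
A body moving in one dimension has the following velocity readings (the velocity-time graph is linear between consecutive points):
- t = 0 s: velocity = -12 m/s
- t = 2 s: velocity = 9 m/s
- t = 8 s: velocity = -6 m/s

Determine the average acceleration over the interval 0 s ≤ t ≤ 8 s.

0.75 m/s²

Average acceleration = Δv/Δt = (-6 − -12)/(8 − 0) = 0.75 m/s².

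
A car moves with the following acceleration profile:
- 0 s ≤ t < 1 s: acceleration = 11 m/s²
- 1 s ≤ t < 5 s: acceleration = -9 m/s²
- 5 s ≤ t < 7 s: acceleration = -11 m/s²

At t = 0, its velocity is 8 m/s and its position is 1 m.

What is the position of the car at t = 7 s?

-37.5 m

On each constant-a segment, Δv = aΔt and Δx = v₀Δt + ½aΔt²; chain segment to segment.
0–1 s: v starts 8 m/s; Δx = 8·1 + ½·11·1² = 13.5 m; v ends 19 m/s.
1–5 s: v starts 19 m/s; Δx = 19·4 + ½·-9·4² = 4 m; v ends -17 m/s.
5–7 s: v starts -17 m/s; Δx = -17·2 + ½·-11·2² = -56 m; v ends -39 m/s.
x(7) = 1 + Σ Δx = -37.5 m.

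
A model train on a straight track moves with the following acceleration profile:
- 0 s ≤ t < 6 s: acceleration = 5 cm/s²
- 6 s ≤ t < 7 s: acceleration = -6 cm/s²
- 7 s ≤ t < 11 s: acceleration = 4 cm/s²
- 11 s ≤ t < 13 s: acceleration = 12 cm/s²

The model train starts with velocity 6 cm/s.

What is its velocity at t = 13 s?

Δv equals the area under the a-t graph; then v = v₀ + Δv.
0–6 s: 5 × 6 = 30 cm/s
6–7 s: -6 × 1 = -6 cm/s
7–11 s: 4 × 4 = 16 cm/s
11–13 s: 12 × 2 = 24 cm/s
Δv = 64 cm/s, so v(13) = 6 + (64) = 70 cm/s.

70 cm/s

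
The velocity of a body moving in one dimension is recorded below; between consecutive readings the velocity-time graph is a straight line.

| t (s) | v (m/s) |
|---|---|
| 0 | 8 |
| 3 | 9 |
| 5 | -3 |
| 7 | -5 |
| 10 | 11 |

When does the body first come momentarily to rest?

t = 4.5 s

v changes sign on 3–5 s (from 9 to -3); the graph is linear there, so v = 0 at t = 3 + (-9)·(5 − 3)/(-3 − 9) = 4.5 s.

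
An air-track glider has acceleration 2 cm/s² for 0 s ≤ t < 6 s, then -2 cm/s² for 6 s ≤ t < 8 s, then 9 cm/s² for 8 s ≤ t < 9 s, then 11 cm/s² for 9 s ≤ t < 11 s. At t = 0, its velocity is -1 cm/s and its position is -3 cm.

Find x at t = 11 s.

110.5 cm

On each constant-a segment, Δv = aΔt and Δx = v₀Δt + ½aΔt²; chain segment to segment.
0–6 s: v starts -1 cm/s; Δx = -1·6 + ½·2·6² = 30 cm; v ends 11 cm/s.
6–8 s: v starts 11 cm/s; Δx = 11·2 + ½·-2·2² = 18 cm; v ends 7 cm/s.
8–9 s: v starts 7 cm/s; Δx = 7·1 + ½·9·1² = 11.5 cm; v ends 16 cm/s.
9–11 s: v starts 16 cm/s; Δx = 16·2 + ½·11·2² = 54 cm; v ends 38 cm/s.
x(11) = -3 + Σ Δx = 110.5 cm.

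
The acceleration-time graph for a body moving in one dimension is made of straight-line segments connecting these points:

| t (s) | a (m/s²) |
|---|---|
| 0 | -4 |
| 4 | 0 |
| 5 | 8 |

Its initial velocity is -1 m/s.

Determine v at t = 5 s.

Δv equals the area under the a-t graph; then v = v₀ + Δv.
0–4 s: ½(-4 + 0)(4) = -8 m/s
4–5 s: ½(0 + 8)(1) = 4 m/s
Δv = -4 m/s, so v(5) = -1 + (-4) = -5 m/s.

-5 m/s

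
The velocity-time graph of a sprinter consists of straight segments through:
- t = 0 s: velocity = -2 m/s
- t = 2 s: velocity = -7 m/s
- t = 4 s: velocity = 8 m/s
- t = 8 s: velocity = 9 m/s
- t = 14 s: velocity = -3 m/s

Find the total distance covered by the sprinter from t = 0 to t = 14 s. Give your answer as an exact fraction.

2191/30 m

Distance (not displacement) is the total path length: add the absolute areas under v-t.
0–2 s: |½(-2 + -7)(2)| = 9 m
2–4 s: v = 0 at t = 44/15 s; triangle areas 49/15 + 64/15 = 113/15 m
4–8 s: |½(8 + 9)(4)| = 34 m
8–14 s: v = 0 at t = 12.5 s; triangle areas 20.25 + 2.25 = 22.5 m
Total distance = 2191/30 m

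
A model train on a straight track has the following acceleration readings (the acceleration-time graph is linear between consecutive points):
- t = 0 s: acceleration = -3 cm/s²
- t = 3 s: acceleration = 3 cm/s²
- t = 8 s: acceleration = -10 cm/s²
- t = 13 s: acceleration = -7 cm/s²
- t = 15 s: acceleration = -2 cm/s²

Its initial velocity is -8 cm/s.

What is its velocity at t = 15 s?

-77 cm/s

Δv equals the area under the a-t graph; then v = v₀ + Δv.
0–3 s: ½(-3 + 3)(3) = 0 cm/s
3–8 s: ½(3 + -10)(5) = -17.5 cm/s
8–13 s: ½(-10 + -7)(5) = -42.5 cm/s
13–15 s: ½(-7 + -2)(2) = -9 cm/s
Δv = -69 cm/s, so v(15) = -8 + (-69) = -77 cm/s.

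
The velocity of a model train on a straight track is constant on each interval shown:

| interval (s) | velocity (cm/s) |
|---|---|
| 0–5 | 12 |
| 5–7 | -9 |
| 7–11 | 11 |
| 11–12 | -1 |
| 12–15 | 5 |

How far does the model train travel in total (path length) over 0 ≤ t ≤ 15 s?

Total distance travelled is ∫|v| dt — sum the magnitudes of each area piece.
0–5 s: |12| × 5 = 60 cm
5–7 s: |-9| × 2 = 18 cm
7–11 s: |11| × 4 = 44 cm
11–12 s: |-1| × 1 = 1 cm
12–15 s: |5| × 3 = 15 cm
Total distance = 138 cm

138 cm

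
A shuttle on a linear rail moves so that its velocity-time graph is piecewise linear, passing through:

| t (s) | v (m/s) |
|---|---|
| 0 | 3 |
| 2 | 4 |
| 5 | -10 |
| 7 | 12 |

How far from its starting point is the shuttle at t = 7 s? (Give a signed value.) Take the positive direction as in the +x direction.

Net displacement equals the area under the velocity-time graph (areas below the axis count negative).
0–2 s: ½(3 + 4)(2) = 7 m
2–5 s: ½(4 + -10)(3) = -9 m
5–7 s: ½(-10 + 12)(2) = 2 m
Net displacement = 0 m

0 m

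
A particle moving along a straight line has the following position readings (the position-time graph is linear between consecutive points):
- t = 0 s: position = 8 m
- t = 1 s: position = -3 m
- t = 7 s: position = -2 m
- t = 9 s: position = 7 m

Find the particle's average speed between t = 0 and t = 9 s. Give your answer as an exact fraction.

7/3 m/s

Average speed = (total path length)/(elapsed time); on a piecewise-linear x-t graph the path length is Σ|Δx|.
0–1 s: |Δx| = |-3 − 8| = 11 m
1–7 s: |Δx| = |-2 − -3| = 1 m
7–9 s: |Δx| = |7 − -2| = 9 m
Total path = 21 m; average speed = 21/9 = 7/3 m/s.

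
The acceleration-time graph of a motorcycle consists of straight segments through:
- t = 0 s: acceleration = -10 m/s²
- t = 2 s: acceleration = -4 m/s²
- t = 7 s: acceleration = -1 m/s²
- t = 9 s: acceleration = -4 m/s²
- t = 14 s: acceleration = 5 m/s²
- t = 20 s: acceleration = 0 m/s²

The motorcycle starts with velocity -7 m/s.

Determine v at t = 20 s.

-21 m/s

Δv equals the area under the a-t graph; then v = v₀ + Δv.
0–2 s: ½(-10 + -4)(2) = -14 m/s
2–7 s: ½(-4 + -1)(5) = -12.5 m/s
7–9 s: ½(-1 + -4)(2) = -5 m/s
9–14 s: ½(-4 + 5)(5) = 2.5 m/s
14–20 s: ½(5 + 0)(6) = 15 m/s
Δv = -14 m/s, so v(20) = -7 + (-14) = -21 m/s.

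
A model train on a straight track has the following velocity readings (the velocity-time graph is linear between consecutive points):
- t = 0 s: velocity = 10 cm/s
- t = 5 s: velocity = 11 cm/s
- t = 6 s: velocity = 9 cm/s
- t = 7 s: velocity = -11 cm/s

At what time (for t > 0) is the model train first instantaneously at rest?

t = 6.45 s

v changes sign on 6–7 s (from 9 to -11); the graph is linear there, so v = 0 at t = 6 + (-9)·(7 − 6)/(-11 − 9) = 6.45 s.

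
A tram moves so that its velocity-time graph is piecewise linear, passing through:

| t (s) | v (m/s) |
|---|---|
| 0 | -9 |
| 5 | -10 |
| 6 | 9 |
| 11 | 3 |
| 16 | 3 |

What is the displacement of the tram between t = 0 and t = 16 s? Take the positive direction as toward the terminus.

-3 m

Displacement is the signed area under the v-t curve.
0–5 s: ½(-9 + -10)(5) = -47.5 m
5–6 s: ½(-10 + 9)(1) = -0.5 m
6–11 s: ½(9 + 3)(5) = 30 m
11–16 s: 3 × 5 = 15 m
Net displacement = -3 m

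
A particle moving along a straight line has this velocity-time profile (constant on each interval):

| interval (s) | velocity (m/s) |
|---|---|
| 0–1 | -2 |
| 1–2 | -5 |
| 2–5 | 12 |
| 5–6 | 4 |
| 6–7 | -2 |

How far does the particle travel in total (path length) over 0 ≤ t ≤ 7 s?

Total distance travelled is ∫|v| dt — sum the magnitudes of each area piece.
0–1 s: |-2| × 1 = 2 m
1–2 s: |-5| × 1 = 5 m
2–5 s: |12| × 3 = 36 m
5–6 s: |4| × 1 = 4 m
6–7 s: |-2| × 1 = 2 m
Total distance = 49 m

49 m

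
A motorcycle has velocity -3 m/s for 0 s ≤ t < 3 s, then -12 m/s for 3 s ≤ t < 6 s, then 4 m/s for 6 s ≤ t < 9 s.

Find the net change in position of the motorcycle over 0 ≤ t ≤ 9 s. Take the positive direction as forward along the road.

-33 m

Net displacement equals the area under the velocity-time graph (areas below the axis count negative).
0–3 s: -3 × 3 = -9 m
3–6 s: -12 × 3 = -36 m
6–9 s: 4 × 3 = 12 m
Net displacement = -33 m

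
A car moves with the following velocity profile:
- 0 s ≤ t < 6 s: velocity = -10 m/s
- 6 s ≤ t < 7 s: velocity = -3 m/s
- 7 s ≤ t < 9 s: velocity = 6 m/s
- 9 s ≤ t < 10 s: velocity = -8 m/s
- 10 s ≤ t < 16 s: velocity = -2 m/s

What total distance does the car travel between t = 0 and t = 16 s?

95 m

Distance (not displacement) is the total path length: add the absolute areas under v-t.
0–6 s: |-10| × 6 = 60 m
6–7 s: |-3| × 1 = 3 m
7–9 s: |6| × 2 = 12 m
9–10 s: |-8| × 1 = 8 m
10–16 s: |-2| × 6 = 12 m
Total distance = 95 m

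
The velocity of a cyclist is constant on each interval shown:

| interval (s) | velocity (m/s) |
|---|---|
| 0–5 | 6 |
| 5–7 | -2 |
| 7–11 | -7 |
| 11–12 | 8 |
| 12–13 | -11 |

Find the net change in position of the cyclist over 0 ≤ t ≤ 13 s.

Net displacement equals the area under the velocity-time graph (areas below the axis count negative).
0–5 s: 6 × 5 = 30 m
5–7 s: -2 × 2 = -4 m
7–11 s: -7 × 4 = -28 m
11–12 s: 8 × 1 = 8 m
12–13 s: -11 × 1 = -11 m
Net displacement = -5 m

-5 m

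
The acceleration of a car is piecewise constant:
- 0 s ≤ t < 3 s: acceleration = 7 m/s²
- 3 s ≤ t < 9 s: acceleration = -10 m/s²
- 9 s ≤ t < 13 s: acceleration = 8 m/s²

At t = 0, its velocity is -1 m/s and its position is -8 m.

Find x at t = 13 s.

-135.5 m

On each constant-a segment, Δv = aΔt and Δx = v₀Δt + ½aΔt²; chain segment to segment.
0–3 s: v starts -1 m/s; Δx = -1·3 + ½·7·3² = 28.5 m; v ends 20 m/s.
3–9 s: v starts 20 m/s; Δx = 20·6 + ½·-10·6² = -60 m; v ends -40 m/s.
9–13 s: v starts -40 m/s; Δx = -40·4 + ½·8·4² = -96 m; v ends -8 m/s.
x(13) = -8 + Σ Δx = -135.5 m.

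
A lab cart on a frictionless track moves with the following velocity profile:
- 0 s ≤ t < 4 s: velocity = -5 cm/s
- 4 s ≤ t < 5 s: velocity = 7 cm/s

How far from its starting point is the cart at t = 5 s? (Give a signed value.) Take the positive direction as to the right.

-13 cm

Net displacement equals the area under the velocity-time graph (areas below the axis count negative).
0–4 s: -5 × 4 = -20 cm
4–5 s: 7 × 1 = 7 cm
Net displacement = -13 cm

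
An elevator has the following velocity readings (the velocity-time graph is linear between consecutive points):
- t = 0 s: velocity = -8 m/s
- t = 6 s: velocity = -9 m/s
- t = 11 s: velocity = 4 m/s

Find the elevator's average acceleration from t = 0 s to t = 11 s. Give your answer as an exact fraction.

12/11 m/s²

Average acceleration = Δv/Δt = (4 − -8)/(11 − 0) = 12/11 m/s².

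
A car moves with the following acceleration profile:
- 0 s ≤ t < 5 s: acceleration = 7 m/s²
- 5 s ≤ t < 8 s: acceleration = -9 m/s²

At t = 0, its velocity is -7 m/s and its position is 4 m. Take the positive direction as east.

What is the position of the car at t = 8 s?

On each constant-a segment, Δv = aΔt and Δx = v₀Δt + ½aΔt²; chain segment to segment.
0–5 s: v starts -7 m/s; Δx = -7·5 + ½·7·5² = 52.5 m; v ends 28 m/s.
5–8 s: v starts 28 m/s; Δx = 28·3 + ½·-9·3² = 43.5 m; v ends 1 m/s.
x(8) = 4 + Σ Δx = 100 m.

100 m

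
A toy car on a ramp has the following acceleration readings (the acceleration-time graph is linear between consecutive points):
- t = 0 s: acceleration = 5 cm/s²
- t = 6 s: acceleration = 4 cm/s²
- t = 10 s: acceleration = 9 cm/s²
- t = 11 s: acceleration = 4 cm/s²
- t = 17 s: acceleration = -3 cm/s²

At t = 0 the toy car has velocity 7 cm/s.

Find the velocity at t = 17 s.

69.5 cm/s

Δv equals the area under the a-t graph; then v = v₀ + Δv.
0–6 s: ½(5 + 4)(6) = 27 cm/s
6–10 s: ½(4 + 9)(4) = 26 cm/s
10–11 s: ½(9 + 4)(1) = 6.5 cm/s
11–17 s: ½(4 + -3)(6) = 3 cm/s
Δv = 62.5 cm/s, so v(17) = 7 + (62.5) = 69.5 cm/s.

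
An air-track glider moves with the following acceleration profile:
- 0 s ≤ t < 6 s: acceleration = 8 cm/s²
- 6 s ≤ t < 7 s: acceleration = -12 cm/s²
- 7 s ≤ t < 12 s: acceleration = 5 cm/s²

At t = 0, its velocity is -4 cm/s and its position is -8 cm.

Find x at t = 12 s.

372.5 cm

On each constant-a segment, Δv = aΔt and Δx = v₀Δt + ½aΔt²; chain segment to segment.
0–6 s: v starts -4 cm/s; Δx = -4·6 + ½·8·6² = 120 cm; v ends 44 cm/s.
6–7 s: v starts 44 cm/s; Δx = 44·1 + ½·-12·1² = 38 cm; v ends 32 cm/s.
7–12 s: v starts 32 cm/s; Δx = 32·5 + ½·5·5² = 222.5 cm; v ends 57 cm/s.
x(12) = -8 + Σ Δx = 372.5 cm.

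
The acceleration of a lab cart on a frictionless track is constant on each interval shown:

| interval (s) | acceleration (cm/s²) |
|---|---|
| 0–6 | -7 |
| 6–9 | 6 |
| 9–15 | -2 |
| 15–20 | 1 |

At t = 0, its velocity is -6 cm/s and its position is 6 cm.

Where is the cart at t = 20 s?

-686.5 cm

On each constant-a segment, Δv = aΔt and Δx = v₀Δt + ½aΔt²; chain segment to segment.
0–6 s: v starts -6 cm/s; Δx = -6·6 + ½·-7·6² = -162 cm; v ends -48 cm/s.
6–9 s: v starts -48 cm/s; Δx = -48·3 + ½·6·3² = -117 cm; v ends -30 cm/s.
9–15 s: v starts -30 cm/s; Δx = -30·6 + ½·-2·6² = -216 cm; v ends -42 cm/s.
15–20 s: v starts -42 cm/s; Δx = -42·5 + ½·1·5² = -197.5 cm; v ends -37 cm/s.
x(20) = 6 + Σ Δx = -686.5 cm.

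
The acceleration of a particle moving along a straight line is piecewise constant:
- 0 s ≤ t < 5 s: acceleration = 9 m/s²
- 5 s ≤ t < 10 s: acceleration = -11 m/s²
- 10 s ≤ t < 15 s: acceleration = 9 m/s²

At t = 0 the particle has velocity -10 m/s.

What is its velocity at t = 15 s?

25 m/s

Δv equals the area under the a-t graph; then v = v₀ + Δv.
0–5 s: 9 × 5 = 45 m/s
5–10 s: -11 × 5 = -55 m/s
10–15 s: 9 × 5 = 45 m/s
Δv = 35 m/s, so v(15) = -10 + (35) = 25 m/s.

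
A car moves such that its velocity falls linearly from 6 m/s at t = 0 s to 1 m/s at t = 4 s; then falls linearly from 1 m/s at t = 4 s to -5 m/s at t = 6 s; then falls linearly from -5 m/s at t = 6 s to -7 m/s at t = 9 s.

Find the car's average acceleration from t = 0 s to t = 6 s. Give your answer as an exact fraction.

-11/6 m/s²

Average acceleration = Δv/Δt = (-5 − 6)/(6 − 0) = -11/6 m/s².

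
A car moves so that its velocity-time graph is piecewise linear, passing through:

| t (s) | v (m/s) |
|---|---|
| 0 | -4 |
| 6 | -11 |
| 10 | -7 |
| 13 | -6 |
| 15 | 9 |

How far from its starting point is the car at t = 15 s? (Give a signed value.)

Net displacement equals the area under the velocity-time graph (areas below the axis count negative).
0–6 s: ½(-4 + -11)(6) = -45 m
6–10 s: ½(-11 + -7)(4) = -36 m
10–13 s: ½(-7 + -6)(3) = -19.5 m
13–15 s: ½(-6 + 9)(2) = 3 m
Net displacement = -97.5 m

-97.5 m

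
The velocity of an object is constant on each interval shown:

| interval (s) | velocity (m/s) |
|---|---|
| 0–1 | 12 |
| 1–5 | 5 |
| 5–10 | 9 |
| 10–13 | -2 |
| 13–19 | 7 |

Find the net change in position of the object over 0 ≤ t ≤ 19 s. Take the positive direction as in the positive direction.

113 m

Displacement is the signed area under the v-t curve.
0–1 s: 12 × 1 = 12 m
1–5 s: 5 × 4 = 20 m
5–10 s: 9 × 5 = 45 m
10–13 s: -2 × 3 = -6 m
13–19 s: 7 × 6 = 42 m
Net displacement = 113 m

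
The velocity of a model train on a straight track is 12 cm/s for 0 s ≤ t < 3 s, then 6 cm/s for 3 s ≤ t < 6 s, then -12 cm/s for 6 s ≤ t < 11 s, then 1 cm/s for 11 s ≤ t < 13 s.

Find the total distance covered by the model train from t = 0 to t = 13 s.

116 cm

Distance (not displacement) is the total path length: add the absolute areas under v-t.
0–3 s: |12| × 3 = 36 cm
3–6 s: |6| × 3 = 18 cm
6–11 s: |-12| × 5 = 60 cm
11–13 s: |1| × 2 = 2 cm
Total distance = 116 cm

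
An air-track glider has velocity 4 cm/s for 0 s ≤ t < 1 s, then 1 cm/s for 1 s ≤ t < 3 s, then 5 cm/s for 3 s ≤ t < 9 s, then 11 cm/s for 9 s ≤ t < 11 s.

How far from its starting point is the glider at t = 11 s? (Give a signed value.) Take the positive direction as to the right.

58 cm

Displacement is the signed area under the v-t curve.
0–1 s: 4 × 1 = 4 cm
1–3 s: 1 × 2 = 2 cm
3–9 s: 5 × 6 = 30 cm
9–11 s: 11 × 2 = 22 cm
Net displacement = 58 cm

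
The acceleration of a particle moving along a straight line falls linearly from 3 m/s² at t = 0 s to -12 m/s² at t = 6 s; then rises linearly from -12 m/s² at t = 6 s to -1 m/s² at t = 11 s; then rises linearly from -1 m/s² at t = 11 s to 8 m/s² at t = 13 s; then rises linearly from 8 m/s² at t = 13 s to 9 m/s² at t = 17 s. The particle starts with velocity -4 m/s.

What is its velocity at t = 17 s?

-22.5 m/s

Δv equals the area under the a-t graph; then v = v₀ + Δv.
0–6 s: ½(3 + -12)(6) = -27 m/s
6–11 s: ½(-12 + -1)(5) = -32.5 m/s
11–13 s: ½(-1 + 8)(2) = 7 m/s
13–17 s: ½(8 + 9)(4) = 34 m/s
Δv = -18.5 m/s, so v(17) = -4 + (-18.5) = -22.5 m/s.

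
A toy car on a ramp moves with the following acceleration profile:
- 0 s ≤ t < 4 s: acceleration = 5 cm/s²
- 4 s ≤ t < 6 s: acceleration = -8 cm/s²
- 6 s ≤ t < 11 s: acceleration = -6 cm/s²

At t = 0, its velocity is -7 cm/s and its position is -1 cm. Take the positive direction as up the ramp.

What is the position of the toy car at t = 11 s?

-69 cm

On each constant-a segment, Δv = aΔt and Δx = v₀Δt + ½aΔt²; chain segment to segment.
0–4 s: v starts -7 cm/s; Δx = -7·4 + ½·5·4² = 12 cm; v ends 13 cm/s.
4–6 s: v starts 13 cm/s; Δx = 13·2 + ½·-8·2² = 10 cm; v ends -3 cm/s.
6–11 s: v starts -3 cm/s; Δx = -3·5 + ½·-6·5² = -90 cm; v ends -33 cm/s.
x(11) = -1 + Σ Δx = -69 cm.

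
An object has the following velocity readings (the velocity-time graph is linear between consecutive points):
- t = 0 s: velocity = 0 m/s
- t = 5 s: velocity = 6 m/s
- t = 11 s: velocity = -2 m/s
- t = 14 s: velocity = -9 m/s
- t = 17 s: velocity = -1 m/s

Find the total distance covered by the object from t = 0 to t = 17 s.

61.5 m

Total distance travelled is ∫|v| dt — sum the magnitudes of each area piece.
0–5 s: |½(0 + 6)(5)| = 15 m
5–11 s: v = 0 at t = 9.5 s; triangle areas 13.5 + 1.5 = 15 m
11–14 s: |½(-2 + -9)(3)| = 16.5 m
14–17 s: |½(-9 + -1)(3)| = 15 m
Total distance = 61.5 m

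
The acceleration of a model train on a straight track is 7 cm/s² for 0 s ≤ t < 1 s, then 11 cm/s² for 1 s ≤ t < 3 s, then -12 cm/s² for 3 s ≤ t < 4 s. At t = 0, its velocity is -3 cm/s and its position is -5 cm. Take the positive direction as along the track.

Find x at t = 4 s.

45.5 cm

On each constant-a segment, Δv = aΔt and Δx = v₀Δt + ½aΔt²; chain segment to segment.
0–1 s: v starts -3 cm/s; Δx = -3·1 + ½·7·1² = 0.5 cm; v ends 4 cm/s.
1–3 s: v starts 4 cm/s; Δx = 4·2 + ½·11·2² = 30 cm; v ends 26 cm/s.
3–4 s: v starts 26 cm/s; Δx = 26·1 + ½·-12·1² = 20 cm; v ends 14 cm/s.
x(4) = -5 + Σ Δx = 45.5 cm.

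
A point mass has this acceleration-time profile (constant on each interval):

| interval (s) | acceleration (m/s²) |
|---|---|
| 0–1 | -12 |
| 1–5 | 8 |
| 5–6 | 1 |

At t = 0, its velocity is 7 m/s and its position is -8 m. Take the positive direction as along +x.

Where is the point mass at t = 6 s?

On each constant-a segment, Δv = aΔt and Δx = v₀Δt + ½aΔt²; chain segment to segment.
0–1 s: v starts 7 m/s; Δx = 7·1 + ½·-12·1² = 1 m; v ends -5 m/s.
1–5 s: v starts -5 m/s; Δx = -5·4 + ½·8·4² = 44 m; v ends 27 m/s.
5–6 s: v starts 27 m/s; Δx = 27·1 + ½·1·1² = 27.5 m; v ends 28 m/s.
x(6) = -8 + Σ Δx = 64.5 m.

64.5 m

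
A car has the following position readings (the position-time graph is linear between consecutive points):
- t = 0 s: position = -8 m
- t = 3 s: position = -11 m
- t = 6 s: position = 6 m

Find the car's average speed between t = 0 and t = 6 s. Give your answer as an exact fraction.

10/3 m/s

Average speed = (total path length)/(elapsed time); on a piecewise-linear x-t graph the path length is Σ|Δx|.
0–3 s: |Δx| = |-11 − -8| = 3 m
3–6 s: |Δx| = |6 − -11| = 17 m
Total path = 20 m; average speed = 20/6 = 10/3 m/s.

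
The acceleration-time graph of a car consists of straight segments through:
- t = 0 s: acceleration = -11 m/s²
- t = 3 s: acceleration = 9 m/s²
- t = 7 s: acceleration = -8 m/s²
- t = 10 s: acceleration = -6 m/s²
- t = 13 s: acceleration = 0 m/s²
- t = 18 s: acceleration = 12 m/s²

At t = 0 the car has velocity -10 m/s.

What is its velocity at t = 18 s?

Δv equals the area under the a-t graph; then v = v₀ + Δv.
0–3 s: ½(-11 + 9)(3) = -3 m/s
3–7 s: ½(9 + -8)(4) = 2 m/s
7–10 s: ½(-8 + -6)(3) = -21 m/s
10–13 s: ½(-6 + 0)(3) = -9 m/s
13–18 s: ½(0 + 12)(5) = 30 m/s
Δv = -1 m/s, so v(18) = -10 + (-1) = -11 m/s.

-11 m/s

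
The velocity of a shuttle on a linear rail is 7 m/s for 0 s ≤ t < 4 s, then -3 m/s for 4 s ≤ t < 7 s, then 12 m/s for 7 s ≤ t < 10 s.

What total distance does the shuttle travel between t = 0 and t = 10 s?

73 m

Total distance travelled is ∫|v| dt — sum the magnitudes of each area piece.
0–4 s: |7| × 4 = 28 m
4–7 s: |-3| × 3 = 9 m
7–10 s: |12| × 3 = 36 m
Total distance = 73 m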